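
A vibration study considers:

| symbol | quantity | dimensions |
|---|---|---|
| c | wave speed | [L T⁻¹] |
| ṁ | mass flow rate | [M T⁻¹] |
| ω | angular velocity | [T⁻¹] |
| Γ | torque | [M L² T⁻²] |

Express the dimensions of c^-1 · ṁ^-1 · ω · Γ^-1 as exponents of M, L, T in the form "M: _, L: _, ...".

Collect each base-dimension exponent across the product:
  M: −(0) − (1) + (0) − (1) = -2
  L: −(1) − (0) + (0) − (2) = -3
  T: −(-1) − (-1) + (-1) − (-2) = 3
So the dimensions are [M⁻² L⁻³ T³].

M: -2, L: -3, T: 3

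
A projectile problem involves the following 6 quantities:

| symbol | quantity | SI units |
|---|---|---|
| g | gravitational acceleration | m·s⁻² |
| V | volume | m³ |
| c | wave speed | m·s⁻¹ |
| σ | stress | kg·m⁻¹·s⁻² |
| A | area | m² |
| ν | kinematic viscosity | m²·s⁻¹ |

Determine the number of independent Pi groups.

3

There are 6 variables and 3 base dimensions (M, L, T).
The dimension matrix has rank 3.
Independent dimensionless groups: 6 − 3 = 3.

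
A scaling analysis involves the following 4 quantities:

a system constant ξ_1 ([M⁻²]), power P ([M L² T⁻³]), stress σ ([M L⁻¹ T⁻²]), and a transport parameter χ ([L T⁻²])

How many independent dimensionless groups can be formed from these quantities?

1

There are 4 variables and 3 base dimensions (M, L, T).
The dimension matrix has rank 3.
Independent dimensionless groups: 4 − 3 = 1.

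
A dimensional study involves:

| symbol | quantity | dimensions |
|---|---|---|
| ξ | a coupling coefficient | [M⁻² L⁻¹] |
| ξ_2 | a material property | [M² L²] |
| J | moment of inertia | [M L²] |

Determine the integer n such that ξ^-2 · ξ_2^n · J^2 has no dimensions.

Balance the M exponent: (2)·n from ξ_2, plus −2·(-2) + 2·(1) = 6 from the rest, must sum to zero.
2n + 6 = 0, so n = -3.

-3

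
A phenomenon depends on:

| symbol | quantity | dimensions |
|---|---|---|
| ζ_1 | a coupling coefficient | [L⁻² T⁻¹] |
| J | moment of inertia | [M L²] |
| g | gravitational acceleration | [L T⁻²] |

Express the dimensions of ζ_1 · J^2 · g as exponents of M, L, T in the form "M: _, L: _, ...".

M: 2, L: 3, T: -3

Collect each base-dimension exponent across the product:
  M: (0) + 2·(1) + (0) = 2
  L: (-2) + 2·(2) + (1) = 3
  T: (-1) + 2·(0) + (-2) = -3
So the dimensions are [M² L³ T⁻³].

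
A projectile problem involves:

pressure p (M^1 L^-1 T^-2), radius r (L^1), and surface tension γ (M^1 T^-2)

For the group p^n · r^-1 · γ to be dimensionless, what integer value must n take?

Balance the M exponent: (1)·n from p, plus −(0) + (1) = 1 from the rest, must sum to zero.
n + 1 = 0, so n = -1.

-1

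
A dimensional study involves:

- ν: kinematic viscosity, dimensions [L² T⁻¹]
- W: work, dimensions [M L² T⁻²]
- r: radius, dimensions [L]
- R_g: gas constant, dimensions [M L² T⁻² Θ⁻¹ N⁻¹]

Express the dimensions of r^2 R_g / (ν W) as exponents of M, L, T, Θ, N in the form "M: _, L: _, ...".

M: 0, L: 0, T: 1, Θ: -1, N: -1

Collect each base-dimension exponent across the product:
  M: −(0) − (1) + 2·(0) + (1) = 0
  L: −(2) − (2) + 2·(1) + (2) = 0
  T: −(-1) − (-2) + 2·(0) + (-2) = 1
  Θ: −(0) − (0) + 2·(0) + (-1) = -1
  N: −(0) − (0) + 2·(0) + (-1) = -1
So the dimensions are [T Θ⁻¹ N⁻¹].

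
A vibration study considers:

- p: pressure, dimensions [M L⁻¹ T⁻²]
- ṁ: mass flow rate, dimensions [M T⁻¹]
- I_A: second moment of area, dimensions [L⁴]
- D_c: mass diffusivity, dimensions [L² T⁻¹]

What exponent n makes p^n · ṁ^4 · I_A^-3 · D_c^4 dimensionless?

-4

Balance the M exponent: (1)·n from p, plus 4·(1) − 3·(0) + 4·(0) = 4 from the rest, must sum to zero.
n + 4 = 0, so n = -4.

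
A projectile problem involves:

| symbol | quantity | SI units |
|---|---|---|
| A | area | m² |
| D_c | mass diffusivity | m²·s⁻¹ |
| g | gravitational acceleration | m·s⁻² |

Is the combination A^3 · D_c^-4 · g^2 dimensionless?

yes

Sum the exponent of each base dimension across the product:
  L: 3·[A]_L − 4·[D_c]_L + 2·[g]_L = 3·(2) − 4·(2) + 2·(1) = 0
  T: 3·[A]_T − 4·[D_c]_T + 2·[g]_T = 3·(0) − 4·(-1) + 2·(-2) = 0
All base exponents vanish — dimensionless.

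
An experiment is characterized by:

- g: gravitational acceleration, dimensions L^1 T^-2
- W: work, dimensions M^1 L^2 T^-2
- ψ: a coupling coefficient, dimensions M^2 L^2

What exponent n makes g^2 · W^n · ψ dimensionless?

-2

Balance the M exponent: (1)·n from W, plus 2·(0) + (2) = 2 from the rest, must sum to zero.
n + 2 = 0, so n = -2.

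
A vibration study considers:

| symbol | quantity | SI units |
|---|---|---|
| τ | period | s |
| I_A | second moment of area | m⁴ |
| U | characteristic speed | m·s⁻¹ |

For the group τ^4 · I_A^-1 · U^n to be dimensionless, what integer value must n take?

Balance the L exponent: (1)·n from U, plus 4·(0) − (4) = -4 from the rest, must sum to zero.
n − 4 = 0, so n = 4.

4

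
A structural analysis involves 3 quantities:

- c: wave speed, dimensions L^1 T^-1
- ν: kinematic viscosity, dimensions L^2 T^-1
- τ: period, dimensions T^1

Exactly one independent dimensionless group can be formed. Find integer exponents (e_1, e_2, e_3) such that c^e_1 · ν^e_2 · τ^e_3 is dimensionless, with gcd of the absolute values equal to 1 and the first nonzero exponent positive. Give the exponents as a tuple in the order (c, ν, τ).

(2, -1, 1)

L: e_1·(1) + e_2·(2) + e_3·(0) = 0
T: e_1·(-1) + e_2·(-1) + e_3·(1) = 0
Solving this homogeneous linear system for the smallest-integer solution (first nonzero entry positive) gives (2, -1, 1).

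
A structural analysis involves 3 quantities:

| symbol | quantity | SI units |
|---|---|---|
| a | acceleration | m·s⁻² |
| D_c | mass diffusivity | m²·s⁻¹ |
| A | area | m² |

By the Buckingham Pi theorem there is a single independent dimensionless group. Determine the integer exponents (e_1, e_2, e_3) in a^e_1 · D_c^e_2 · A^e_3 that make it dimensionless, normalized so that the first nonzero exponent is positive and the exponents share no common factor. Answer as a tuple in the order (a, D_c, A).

(2, -4, 3)

L: e_1·(1) + e_2·(2) + e_3·(2) = 0
T: e_1·(-2) + e_2·(-1) + e_3·(0) = 0
Solving this homogeneous linear system for the smallest-integer solution (first nonzero entry positive) gives (2, -4, 3).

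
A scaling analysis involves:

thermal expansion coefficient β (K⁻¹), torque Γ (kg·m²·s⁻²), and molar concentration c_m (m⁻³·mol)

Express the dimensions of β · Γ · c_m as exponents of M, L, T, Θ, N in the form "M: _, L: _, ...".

M: 1, L: -1, T: -2, Θ: -1, N: 1

Collect each base-dimension exponent across the product:
  M: (0) + (1) + (0) = 1
  L: (0) + (2) + (-3) = -1
  T: (0) + (-2) + (0) = -2
  Θ: (-1) + (0) + (0) = -1
  N: (0) + (0) + (1) = 1
So the dimensions are [M L⁻¹ T⁻² Θ⁻¹ N].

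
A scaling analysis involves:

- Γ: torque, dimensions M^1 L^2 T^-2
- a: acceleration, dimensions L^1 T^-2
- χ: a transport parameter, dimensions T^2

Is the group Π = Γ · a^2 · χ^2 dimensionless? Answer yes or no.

Sum the exponent of each base dimension across the product:
  M: [Γ]_M + 2·[a]_M + 2·[χ]_M = (1) + 2·(0) + 2·(0) = 1
  L: [Γ]_L + 2·[a]_L + 2·[χ]_L = (2) + 2·(1) + 2·(0) = 4
  T: [Γ]_T + 2·[a]_T + 2·[χ]_T = (-2) + 2·(-2) + 2·(2) = -2
Net dimensions [M L⁴ T⁻²] ≠ [1] — not dimensionless.

no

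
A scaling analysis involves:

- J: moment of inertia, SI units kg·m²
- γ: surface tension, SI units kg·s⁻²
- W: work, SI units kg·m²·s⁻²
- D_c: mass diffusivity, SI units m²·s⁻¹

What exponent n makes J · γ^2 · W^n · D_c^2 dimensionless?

Balance the M exponent: (1)·n from W, plus (1) + 2·(1) + 2·(0) = 3 from the rest, must sum to zero.
n + 3 = 0, so n = -3.

-3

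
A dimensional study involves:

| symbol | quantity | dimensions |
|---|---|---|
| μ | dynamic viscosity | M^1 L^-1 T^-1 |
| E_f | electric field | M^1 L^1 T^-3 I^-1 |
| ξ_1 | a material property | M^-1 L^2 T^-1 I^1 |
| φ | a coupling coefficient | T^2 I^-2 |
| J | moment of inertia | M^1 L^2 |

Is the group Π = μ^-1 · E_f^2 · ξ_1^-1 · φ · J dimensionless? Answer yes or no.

no

Sum the exponent of each base dimension across the product:
  M: −[μ]_M + 2·[E_f]_M − [ξ_1]_M + [φ]_M + [J]_M = −(1) + 2·(1) − (-1) + (0) + (1) = 3
  L: −[μ]_L + 2·[E_f]_L − [ξ_1]_L + [φ]_L + [J]_L = −(-1) + 2·(1) − (2) + (0) + (2) = 3
  T: −[μ]_T + 2·[E_f]_T − [ξ_1]_T + [φ]_T + [J]_T = −(-1) + 2·(-3) − (-1) + (2) + (0) = -2
  I: −[μ]_I + 2·[E_f]_I − [ξ_1]_I + [φ]_I + [J]_I = −(0) + 2·(-1) − (1) + (-2) + (0) = -5
Net dimensions [M³ L³ T⁻² I⁻⁵] ≠ [1] — not dimensionless.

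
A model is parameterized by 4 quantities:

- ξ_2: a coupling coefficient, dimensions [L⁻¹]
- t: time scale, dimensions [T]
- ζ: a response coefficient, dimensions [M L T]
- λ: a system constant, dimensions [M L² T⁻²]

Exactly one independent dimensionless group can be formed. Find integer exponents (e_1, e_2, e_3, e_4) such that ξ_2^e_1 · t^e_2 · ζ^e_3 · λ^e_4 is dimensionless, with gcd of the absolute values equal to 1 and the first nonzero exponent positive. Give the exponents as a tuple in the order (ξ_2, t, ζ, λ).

(1, 3, -1, 1)

M: e_1·(0) + e_2·(0) + e_3·(1) + e_4·(1) = 0
L: e_1·(-1) + e_2·(0) + e_3·(1) + e_4·(2) = 0
T: e_1·(0) + e_2·(1) + e_3·(1) + e_4·(-2) = 0
Solving this homogeneous linear system for the smallest-integer solution (first nonzero entry positive) gives (1, 3, -1, 1).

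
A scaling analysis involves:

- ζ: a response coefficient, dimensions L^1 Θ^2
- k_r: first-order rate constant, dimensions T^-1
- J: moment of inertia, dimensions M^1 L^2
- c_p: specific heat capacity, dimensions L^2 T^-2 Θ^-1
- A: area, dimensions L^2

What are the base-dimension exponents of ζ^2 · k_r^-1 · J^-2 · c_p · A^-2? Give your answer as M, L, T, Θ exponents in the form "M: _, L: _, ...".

Collect each base-dimension exponent across the product:
  M: 2·(0) − (0) − 2·(1) + (0) − 2·(0) = -2
  L: 2·(1) − (0) − 2·(2) + (2) − 2·(2) = -4
  T: 2·(0) − (-1) − 2·(0) + (-2) − 2·(0) = -1
  Θ: 2·(2) − (0) − 2·(0) + (-1) − 2·(0) = 3
So the dimensions are [M⁻² L⁻⁴ T⁻¹ Θ³].

M: -2, L: -4, T: -1, Θ: 3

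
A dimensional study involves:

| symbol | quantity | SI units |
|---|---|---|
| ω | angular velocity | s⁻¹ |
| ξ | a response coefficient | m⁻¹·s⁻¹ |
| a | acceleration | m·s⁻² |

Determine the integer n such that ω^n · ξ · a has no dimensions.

-3

Balance the T exponent: (-1)·n from ω, plus (-1) + (-2) = -3 from the rest, must sum to zero.
−n − 3 = 0, so n = -3.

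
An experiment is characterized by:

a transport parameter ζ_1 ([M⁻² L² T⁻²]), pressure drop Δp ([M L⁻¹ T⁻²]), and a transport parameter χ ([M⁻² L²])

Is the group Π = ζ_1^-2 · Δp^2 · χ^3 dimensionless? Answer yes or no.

yes

Sum the exponent of each base dimension across the product:
  M: −2·[ζ_1]_M + 2·[Δp]_M + 3·[χ]_M = −2·(-2) + 2·(1) + 3·(-2) = 0
  L: −2·[ζ_1]_L + 2·[Δp]_L + 3·[χ]_L = −2·(2) + 2·(-1) + 3·(2) = 0
  T: −2·[ζ_1]_T + 2·[Δp]_T + 3·[χ]_T = −2·(-2) + 2·(-2) + 3·(0) = 0
All base exponents vanish — dimensionless.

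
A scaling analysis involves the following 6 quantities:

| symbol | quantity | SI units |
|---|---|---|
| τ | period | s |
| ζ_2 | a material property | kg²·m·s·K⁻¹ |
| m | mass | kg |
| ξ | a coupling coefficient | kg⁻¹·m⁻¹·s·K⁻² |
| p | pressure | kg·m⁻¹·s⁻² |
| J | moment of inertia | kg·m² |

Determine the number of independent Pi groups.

2

There are 6 variables and 4 base dimensions (M, L, T, Θ).
The dimension matrix has rank 4.
Independent dimensionless groups: 6 − 4 = 2.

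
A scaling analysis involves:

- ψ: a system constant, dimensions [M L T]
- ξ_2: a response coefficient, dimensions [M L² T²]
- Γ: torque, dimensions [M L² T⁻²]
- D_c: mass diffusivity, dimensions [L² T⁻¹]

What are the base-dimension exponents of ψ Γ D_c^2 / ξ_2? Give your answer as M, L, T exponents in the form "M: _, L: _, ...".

Collect each base-dimension exponent across the product:
  M: (1) − (1) + (1) + 2·(0) = 1
  L: (1) − (2) + (2) + 2·(2) = 5
  T: (1) − (2) + (-2) + 2·(-1) = -5
So the dimensions are [M L⁵ T⁻⁵].

M: 1, L: 5, T: -5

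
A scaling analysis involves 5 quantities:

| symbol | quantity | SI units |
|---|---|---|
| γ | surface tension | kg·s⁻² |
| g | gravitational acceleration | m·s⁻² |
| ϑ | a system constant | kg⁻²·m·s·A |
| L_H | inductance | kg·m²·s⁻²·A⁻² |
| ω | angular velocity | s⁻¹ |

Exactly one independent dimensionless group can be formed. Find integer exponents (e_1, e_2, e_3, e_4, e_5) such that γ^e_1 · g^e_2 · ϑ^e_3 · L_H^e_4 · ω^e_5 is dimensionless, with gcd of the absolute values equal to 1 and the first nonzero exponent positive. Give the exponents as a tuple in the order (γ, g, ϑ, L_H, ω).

M: e_1·(1) + e_2·(0) + e_3·(-2) + e_4·(1) + e_5·(0) = 0
L: e_1·(0) + e_2·(1) + e_3·(1) + e_4·(2) + e_5·(0) = 0
T: e_1·(-2) + e_2·(-2) + e_3·(1) + e_4·(-2) + e_5·(-1) = 0
I: e_1·(0) + e_2·(0) + e_3·(1) + e_4·(-2) + e_5·(0) = 0
Solving this homogeneous linear system for the smallest-integer solution (first nonzero entry positive) gives (3, -4, 2, 1, 2).

(3, -4, 2, 1, 2)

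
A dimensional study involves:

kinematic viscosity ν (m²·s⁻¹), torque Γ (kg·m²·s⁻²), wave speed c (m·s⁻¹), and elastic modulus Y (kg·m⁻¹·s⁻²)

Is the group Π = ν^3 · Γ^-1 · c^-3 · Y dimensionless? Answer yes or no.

yes

Sum the exponent of each base dimension across the product:
  M: 3·[ν]_M − [Γ]_M − 3·[c]_M + [Y]_M = 3·(0) − (1) − 3·(0) + (1) = 0
  L: 3·[ν]_L − [Γ]_L − 3·[c]_L + [Y]_L = 3·(2) − (2) − 3·(1) + (-1) = 0
  T: 3·[ν]_T − [Γ]_T − 3·[c]_T + [Y]_T = 3·(-1) − (-2) − 3·(-1) + (-2) = 0
All base exponents vanish — dimensionless.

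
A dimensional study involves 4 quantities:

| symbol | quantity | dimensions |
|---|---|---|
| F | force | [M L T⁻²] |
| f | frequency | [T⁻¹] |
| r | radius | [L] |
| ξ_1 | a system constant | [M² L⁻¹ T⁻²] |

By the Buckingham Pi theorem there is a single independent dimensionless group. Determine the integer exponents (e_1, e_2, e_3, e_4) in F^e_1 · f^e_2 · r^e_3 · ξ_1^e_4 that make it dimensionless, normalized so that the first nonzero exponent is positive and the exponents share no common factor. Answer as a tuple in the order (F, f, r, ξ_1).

(2, -2, -3, -1)

M: e_1·(1) + e_2·(0) + e_3·(0) + e_4·(2) = 0
L: e_1·(1) + e_2·(0) + e_3·(1) + e_4·(-1) = 0
T: e_1·(-2) + e_2·(-1) + e_3·(0) + e_4·(-2) = 0
Solving this homogeneous linear system for the smallest-integer solution (first nonzero entry positive) gives (2, -2, -3, -1).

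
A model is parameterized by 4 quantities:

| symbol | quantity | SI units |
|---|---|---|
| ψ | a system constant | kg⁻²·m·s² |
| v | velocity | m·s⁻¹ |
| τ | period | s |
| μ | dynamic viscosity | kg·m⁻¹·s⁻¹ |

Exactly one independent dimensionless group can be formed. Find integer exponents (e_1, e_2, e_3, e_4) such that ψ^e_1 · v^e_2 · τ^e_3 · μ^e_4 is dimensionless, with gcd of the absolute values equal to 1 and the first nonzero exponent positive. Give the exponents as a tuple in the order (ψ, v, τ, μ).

M: e_1·(-2) + e_2·(0) + e_3·(0) + e_4·(1) = 0
L: e_1·(1) + e_2·(1) + e_3·(0) + e_4·(-1) = 0
T: e_1·(2) + e_2·(-1) + e_3·(1) + e_4·(-1) = 0
Solving this homogeneous linear system for the smallest-integer solution (first nonzero entry positive) gives (1, 1, 1, 2).

(1, 1, 1, 2)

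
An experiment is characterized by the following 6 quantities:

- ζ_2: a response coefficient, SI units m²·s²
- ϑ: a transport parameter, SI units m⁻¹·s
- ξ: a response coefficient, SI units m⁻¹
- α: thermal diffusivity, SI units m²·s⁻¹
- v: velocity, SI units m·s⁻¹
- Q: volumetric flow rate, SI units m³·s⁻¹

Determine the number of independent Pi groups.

4

There are 6 variables and 2 base dimensions (L, T).
The dimension matrix has rank 2.
Independent dimensionless groups: 6 − 2 = 4.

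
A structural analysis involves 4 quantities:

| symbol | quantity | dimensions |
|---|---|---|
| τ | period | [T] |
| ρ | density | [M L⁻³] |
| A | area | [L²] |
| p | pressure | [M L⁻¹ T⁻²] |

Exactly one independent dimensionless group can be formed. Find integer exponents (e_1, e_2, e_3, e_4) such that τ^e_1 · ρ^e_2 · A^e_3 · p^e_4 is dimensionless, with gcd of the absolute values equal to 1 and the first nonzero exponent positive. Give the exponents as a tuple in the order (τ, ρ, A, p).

M: e_1·(0) + e_2·(1) + e_3·(0) + e_4·(1) = 0
L: e_1·(0) + e_2·(-3) + e_3·(2) + e_4·(-1) = 0
T: e_1·(1) + e_2·(0) + e_3·(0) + e_4·(-2) = 0
Solving this homogeneous linear system for the smallest-integer solution (first nonzero entry positive) gives (2, -1, -1, 1).

(2, -1, -1, 1)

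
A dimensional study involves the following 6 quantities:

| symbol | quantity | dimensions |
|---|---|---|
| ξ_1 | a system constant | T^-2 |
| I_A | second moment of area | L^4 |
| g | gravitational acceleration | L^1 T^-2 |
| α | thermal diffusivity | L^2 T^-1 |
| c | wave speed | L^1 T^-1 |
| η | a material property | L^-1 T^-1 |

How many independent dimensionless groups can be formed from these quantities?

There are 6 variables and 2 base dimensions (L, T).
The dimension matrix has rank 2.
Independent dimensionless groups: 6 − 2 = 4.

4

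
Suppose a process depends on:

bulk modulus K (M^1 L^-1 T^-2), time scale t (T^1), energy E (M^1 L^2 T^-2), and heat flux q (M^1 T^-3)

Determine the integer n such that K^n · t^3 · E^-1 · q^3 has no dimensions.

Balance the M exponent: (1)·n from K, plus 3·(0) − (1) + 3·(1) = 2 from the rest, must sum to zero.
n + 2 = 0, so n = -2.

-2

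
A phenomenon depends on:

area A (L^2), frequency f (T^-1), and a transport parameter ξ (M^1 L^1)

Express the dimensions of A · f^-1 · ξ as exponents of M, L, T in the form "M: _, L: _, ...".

Collect each base-dimension exponent across the product:
  M: (0) − (0) + (1) = 1
  L: (2) − (0) + (1) = 3
  T: (0) − (-1) + (0) = 1
So the dimensions are [M L³ T].

M: 1, L: 3, T: 1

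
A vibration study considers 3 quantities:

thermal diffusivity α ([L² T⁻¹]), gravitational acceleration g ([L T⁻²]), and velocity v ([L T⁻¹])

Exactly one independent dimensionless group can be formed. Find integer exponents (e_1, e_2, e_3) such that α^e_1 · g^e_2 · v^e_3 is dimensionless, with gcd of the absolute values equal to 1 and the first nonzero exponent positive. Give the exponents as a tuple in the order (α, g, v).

(1, 1, -3)

L: e_1·(2) + e_2·(1) + e_3·(1) = 0
T: e_1·(-1) + e_2·(-2) + e_3·(-1) = 0
Solving this homogeneous linear system for the smallest-integer solution (first nonzero entry positive) gives (1, 1, -3).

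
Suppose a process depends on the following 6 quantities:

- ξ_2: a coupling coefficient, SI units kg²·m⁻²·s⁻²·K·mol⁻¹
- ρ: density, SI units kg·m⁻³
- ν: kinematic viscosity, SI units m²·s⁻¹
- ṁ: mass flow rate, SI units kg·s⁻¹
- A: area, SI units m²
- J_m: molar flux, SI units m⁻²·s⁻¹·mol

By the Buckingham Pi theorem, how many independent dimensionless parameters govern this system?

1

There are 6 variables and 5 base dimensions (M, L, T, Θ, N).
The dimension matrix has rank 5.
Independent dimensionless groups: 6 − 5 = 1.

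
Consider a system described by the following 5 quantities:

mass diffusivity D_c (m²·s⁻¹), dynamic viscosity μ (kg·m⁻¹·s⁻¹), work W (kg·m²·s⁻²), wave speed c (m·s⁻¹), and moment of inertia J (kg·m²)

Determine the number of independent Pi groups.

There are 5 variables and 3 base dimensions (M, L, T).
The dimension matrix has rank 3.
Independent dimensionless groups: 5 − 3 = 2.

2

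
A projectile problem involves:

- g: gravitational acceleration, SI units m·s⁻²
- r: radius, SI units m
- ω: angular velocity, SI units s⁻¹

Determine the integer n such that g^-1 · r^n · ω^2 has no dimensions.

1

Balance the L exponent: (1)·n from r, plus −(1) + 2·(0) = -1 from the rest, must sum to zero.
n − 1 = 0, so n = 1.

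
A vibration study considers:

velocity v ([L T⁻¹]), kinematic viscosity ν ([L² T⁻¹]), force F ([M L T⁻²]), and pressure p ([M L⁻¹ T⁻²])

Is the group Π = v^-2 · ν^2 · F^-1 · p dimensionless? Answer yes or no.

Sum the exponent of each base dimension across the product:
  M: −2·[v]_M + 2·[ν]_M − [F]_M + [p]_M = −2·(0) + 2·(0) − (1) + (1) = 0
  L: −2·[v]_L + 2·[ν]_L − [F]_L + [p]_L = −2·(1) + 2·(2) − (1) + (-1) = 0
  T: −2·[v]_T + 2·[ν]_T − [F]_T + [p]_T = −2·(-1) + 2·(-1) − (-2) + (-2) = 0
All base exponents vanish — dimensionless.

yes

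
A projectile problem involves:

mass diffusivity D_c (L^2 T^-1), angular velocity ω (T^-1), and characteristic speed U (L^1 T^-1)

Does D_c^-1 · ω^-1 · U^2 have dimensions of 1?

yes

Sum the exponent of each base dimension across the product:
  M: −[D_c]_M − [ω]_M + 2·[U]_M = −(0) − (0) + 2·(0) = 0
  L: −[D_c]_L − [ω]_L + 2·[U]_L = −(2) − (0) + 2·(1) = 0
  T: −[D_c]_T − [ω]_T + 2·[U]_T = −(-1) − (-1) + 2·(-1) = 0
All base exponents vanish — dimensionless.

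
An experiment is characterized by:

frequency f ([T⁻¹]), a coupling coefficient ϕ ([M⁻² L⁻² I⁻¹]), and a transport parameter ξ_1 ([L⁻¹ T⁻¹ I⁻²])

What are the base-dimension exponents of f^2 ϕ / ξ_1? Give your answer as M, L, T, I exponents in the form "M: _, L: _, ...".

Collect each base-dimension exponent across the product:
  M: 2·(0) + (-2) − (0) = -2
  L: 2·(0) + (-2) − (-1) = -1
  T: 2·(-1) + (0) − (-1) = -1
  I: 2·(0) + (-1) − (-2) = 1
So the dimensions are [M⁻² L⁻¹ T⁻¹ I].

M: -2, L: -1, T: -1, I: 1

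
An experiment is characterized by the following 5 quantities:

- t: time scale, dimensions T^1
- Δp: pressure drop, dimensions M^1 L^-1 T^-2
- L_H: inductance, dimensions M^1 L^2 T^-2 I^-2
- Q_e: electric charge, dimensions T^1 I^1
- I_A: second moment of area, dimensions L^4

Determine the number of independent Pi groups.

There are 5 variables and 4 base dimensions (M, L, T, I).
The dimension matrix has rank 4.
Independent dimensionless groups: 5 − 4 = 1.

1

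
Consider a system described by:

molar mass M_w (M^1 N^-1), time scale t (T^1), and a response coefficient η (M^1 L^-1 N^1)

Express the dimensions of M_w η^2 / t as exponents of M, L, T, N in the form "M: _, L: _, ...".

Collect each base-dimension exponent across the product:
  M: (1) − (0) + 2·(1) = 3
  L: (0) − (0) + 2·(-1) = -2
  T: (0) − (1) + 2·(0) = -1
  N: (-1) − (0) + 2·(1) = 1
So the dimensions are [M³ L⁻² T⁻¹ N].

M: 3, L: -2, T: -1, N: 1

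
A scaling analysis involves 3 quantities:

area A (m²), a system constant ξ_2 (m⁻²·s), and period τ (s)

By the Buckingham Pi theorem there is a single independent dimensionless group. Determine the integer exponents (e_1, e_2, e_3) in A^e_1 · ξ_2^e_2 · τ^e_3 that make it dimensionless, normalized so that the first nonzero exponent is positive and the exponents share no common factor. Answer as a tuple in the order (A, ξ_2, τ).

L: e_1·(2) + e_2·(-2) + e_3·(0) = 0
T: e_1·(0) + e_2·(1) + e_3·(1) = 0
Solving this homogeneous linear system for the smallest-integer solution (first nonzero entry positive) gives (1, 1, -1).

(1, 1, -1)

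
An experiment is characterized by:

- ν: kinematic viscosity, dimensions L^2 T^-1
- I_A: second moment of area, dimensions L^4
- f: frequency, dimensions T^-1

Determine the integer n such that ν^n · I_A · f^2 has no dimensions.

-2

Balance the L exponent: (2)·n from ν, plus (4) + 2·(0) = 4 from the rest, must sum to zero.
2n + 4 = 0, so n = -2.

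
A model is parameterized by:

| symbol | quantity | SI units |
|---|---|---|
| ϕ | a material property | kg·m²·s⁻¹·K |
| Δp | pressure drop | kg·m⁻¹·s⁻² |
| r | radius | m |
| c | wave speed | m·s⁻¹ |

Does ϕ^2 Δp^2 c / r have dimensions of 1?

Sum the exponent of each base dimension across the product:
  M: 2·[ϕ]_M + 2·[Δp]_M − [r]_M + [c]_M = 2·(1) + 2·(1) − (0) + (0) = 4
  L: 2·[ϕ]_L + 2·[Δp]_L − [r]_L + [c]_L = 2·(2) + 2·(-1) − (1) + (1) = 2
  T: 2·[ϕ]_T + 2·[Δp]_T − [r]_T + [c]_T = 2·(-1) + 2·(-2) − (0) + (-1) = -7
  Θ: 2·[ϕ]_Θ + 2·[Δp]_Θ − [r]_Θ + [c]_Θ = 2·(1) + 2·(0) − (0) + (0) = 2
Net dimensions [M⁴ L² T⁻⁷ Θ²] ≠ [1] — not dimensionless.

no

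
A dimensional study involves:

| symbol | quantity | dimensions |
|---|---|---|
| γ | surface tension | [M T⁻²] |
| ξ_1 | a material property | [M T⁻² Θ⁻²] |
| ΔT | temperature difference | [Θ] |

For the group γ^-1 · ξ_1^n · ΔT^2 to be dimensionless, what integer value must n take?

1

Balance the M exponent: (1)·n from ξ_1, plus −(1) + 2·(0) = -1 from the rest, must sum to zero.
n − 1 = 0, so n = 1.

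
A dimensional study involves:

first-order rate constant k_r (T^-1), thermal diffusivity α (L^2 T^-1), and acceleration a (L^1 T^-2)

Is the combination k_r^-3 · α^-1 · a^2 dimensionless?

yes

Sum the exponent of each base dimension across the product:
  L: −3·[k_r]_L − [α]_L + 2·[a]_L = −3·(0) − (2) + 2·(1) = 0
  T: −3·[k_r]_T − [α]_T + 2·[a]_T = −3·(-1) − (-1) + 2·(-2) = 0
All base exponents vanish — dimensionless.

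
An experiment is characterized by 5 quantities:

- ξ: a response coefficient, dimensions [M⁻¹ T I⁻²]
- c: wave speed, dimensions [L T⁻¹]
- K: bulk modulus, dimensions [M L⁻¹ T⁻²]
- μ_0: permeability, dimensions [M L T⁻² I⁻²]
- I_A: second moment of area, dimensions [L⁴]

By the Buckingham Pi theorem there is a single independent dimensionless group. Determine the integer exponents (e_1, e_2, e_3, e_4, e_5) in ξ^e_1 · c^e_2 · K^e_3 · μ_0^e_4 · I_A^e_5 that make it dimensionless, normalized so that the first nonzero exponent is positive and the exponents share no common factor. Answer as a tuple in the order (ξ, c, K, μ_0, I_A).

(1, -1, 2, -1, 1)

M: e_1·(-1) + e_2·(0) + e_3·(1) + e_4·(1) + e_5·(0) = 0
L: e_1·(0) + e_2·(1) + e_3·(-1) + e_4·(1) + e_5·(4) = 0
T: e_1·(1) + e_2·(-1) + e_3·(-2) + e_4·(-2) + e_5·(0) = 0
I: e_1·(-2) + e_2·(0) + e_3·(0) + e_4·(-2) + e_5·(0) = 0
Solving this homogeneous linear system for the smallest-integer solution (first nonzero entry positive) gives (1, -1, 2, -1, 1).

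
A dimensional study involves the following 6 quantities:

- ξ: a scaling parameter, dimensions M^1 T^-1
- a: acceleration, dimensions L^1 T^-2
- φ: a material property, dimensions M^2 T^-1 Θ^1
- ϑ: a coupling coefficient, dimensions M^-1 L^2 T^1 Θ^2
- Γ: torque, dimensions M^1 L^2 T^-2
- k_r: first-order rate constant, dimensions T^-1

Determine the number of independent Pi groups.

There are 6 variables and 4 base dimensions (M, L, T, Θ).
The dimension matrix has rank 4.
Independent dimensionless groups: 6 − 4 = 2.

2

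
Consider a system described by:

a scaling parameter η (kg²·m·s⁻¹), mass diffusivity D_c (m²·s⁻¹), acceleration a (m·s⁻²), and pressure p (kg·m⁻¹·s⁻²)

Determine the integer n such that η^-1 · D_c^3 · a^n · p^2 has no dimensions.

Balance the L exponent: (1)·n from a, plus −(1) + 3·(2) + 2·(-1) = 3 from the rest, must sum to zero.
n + 3 = 0, so n = -3.

-3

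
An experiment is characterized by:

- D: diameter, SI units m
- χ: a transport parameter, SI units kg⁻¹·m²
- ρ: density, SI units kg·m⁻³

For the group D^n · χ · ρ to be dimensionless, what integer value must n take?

1

Balance the L exponent: (1)·n from D, plus (2) + (-3) = -1 from the rest, must sum to zero.
n − 1 = 0, so n = 1.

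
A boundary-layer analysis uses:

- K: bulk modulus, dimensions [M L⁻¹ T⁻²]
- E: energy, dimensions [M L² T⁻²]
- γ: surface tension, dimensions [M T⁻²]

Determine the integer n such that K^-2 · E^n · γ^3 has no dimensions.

Balance the M exponent: (1)·n from E, plus −2·(1) + 3·(1) = 1 from the rest, must sum to zero.
n + 1 = 0, so n = -1.

-1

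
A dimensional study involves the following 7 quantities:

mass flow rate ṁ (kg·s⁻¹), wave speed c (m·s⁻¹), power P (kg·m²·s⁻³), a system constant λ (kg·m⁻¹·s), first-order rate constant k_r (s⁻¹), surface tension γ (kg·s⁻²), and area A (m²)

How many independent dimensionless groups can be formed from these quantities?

4

There are 7 variables and 3 base dimensions (M, L, T).
The dimension matrix has rank 3.
Independent dimensionless groups: 7 − 3 = 4.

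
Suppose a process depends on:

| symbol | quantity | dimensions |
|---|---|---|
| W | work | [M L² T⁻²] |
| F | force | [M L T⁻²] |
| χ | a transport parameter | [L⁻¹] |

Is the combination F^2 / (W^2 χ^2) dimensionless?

Sum the exponent of each base dimension across the product:
  M: −2·[W]_M + 2·[F]_M − 2·[χ]_M = −2·(1) + 2·(1) − 2·(0) = 0
  L: −2·[W]_L + 2·[F]_L − 2·[χ]_L = −2·(2) + 2·(1) − 2·(-1) = 0
  T: −2·[W]_T + 2·[F]_T − 2·[χ]_T = −2·(-2) + 2·(-2) − 2·(0) = 0
All base exponents vanish — dimensionless.

yes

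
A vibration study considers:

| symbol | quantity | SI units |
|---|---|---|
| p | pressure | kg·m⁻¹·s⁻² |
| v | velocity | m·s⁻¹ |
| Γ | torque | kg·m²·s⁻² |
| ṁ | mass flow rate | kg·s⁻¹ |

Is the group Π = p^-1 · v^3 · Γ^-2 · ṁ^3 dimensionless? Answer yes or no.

Sum the exponent of each base dimension across the product:
  M: −[p]_M + 3·[v]_M − 2·[Γ]_M + 3·[ṁ]_M = −(1) + 3·(0) − 2·(1) + 3·(1) = 0
  L: −[p]_L + 3·[v]_L − 2·[Γ]_L + 3·[ṁ]_L = −(-1) + 3·(1) − 2·(2) + 3·(0) = 0
  T: −[p]_T + 3·[v]_T − 2·[Γ]_T + 3·[ṁ]_T = −(-2) + 3·(-1) − 2·(-2) + 3·(-1) = 0
All base exponents vanish — dimensionless.

yes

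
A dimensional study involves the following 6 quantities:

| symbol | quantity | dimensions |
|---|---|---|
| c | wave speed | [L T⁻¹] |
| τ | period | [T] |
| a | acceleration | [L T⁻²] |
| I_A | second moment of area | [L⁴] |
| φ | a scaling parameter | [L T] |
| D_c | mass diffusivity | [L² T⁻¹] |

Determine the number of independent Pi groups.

4

There are 6 variables and 2 base dimensions (L, T).
The dimension matrix has rank 2.
Independent dimensionless groups: 6 − 2 = 4.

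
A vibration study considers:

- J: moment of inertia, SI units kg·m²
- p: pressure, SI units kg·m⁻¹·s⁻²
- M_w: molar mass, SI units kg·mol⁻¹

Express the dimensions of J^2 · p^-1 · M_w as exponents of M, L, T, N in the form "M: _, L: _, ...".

M: 2, L: 5, T: 2, N: -1

Collect each base-dimension exponent across the product:
  M: 2·(1) − (1) + (1) = 2
  L: 2·(2) − (-1) + (0) = 5
  T: 2·(0) − (-2) + (0) = 2
  N: 2·(0) − (0) + (-1) = -1
So the dimensions are [M² L⁵ T² N⁻¹].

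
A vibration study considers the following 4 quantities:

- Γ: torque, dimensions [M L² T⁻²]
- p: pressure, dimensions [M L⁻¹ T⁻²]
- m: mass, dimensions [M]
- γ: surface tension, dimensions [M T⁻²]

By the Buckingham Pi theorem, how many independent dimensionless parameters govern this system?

1

There are 4 variables and 3 base dimensions (M, L, T).
The dimension matrix has rank 3.
Independent dimensionless groups: 4 − 3 = 1.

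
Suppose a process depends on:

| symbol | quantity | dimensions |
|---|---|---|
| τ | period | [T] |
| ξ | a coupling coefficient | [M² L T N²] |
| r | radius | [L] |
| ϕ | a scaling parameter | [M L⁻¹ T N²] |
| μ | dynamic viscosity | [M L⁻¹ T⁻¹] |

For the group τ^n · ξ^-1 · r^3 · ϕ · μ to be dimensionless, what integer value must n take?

1

Balance the T exponent: (1)·n from τ, plus −(1) + 3·(0) + (1) + (-1) = -1 from the rest, must sum to zero.
n − 1 = 0, so n = 1.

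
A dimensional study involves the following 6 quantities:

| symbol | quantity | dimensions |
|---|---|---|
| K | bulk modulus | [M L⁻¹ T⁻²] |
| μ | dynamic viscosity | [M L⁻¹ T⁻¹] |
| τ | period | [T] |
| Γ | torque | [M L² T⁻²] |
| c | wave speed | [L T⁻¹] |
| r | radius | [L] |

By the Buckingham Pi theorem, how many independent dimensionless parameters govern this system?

There are 6 variables and 3 base dimensions (M, L, T).
The dimension matrix has rank 3.
Independent dimensionless groups: 6 − 3 = 3.

3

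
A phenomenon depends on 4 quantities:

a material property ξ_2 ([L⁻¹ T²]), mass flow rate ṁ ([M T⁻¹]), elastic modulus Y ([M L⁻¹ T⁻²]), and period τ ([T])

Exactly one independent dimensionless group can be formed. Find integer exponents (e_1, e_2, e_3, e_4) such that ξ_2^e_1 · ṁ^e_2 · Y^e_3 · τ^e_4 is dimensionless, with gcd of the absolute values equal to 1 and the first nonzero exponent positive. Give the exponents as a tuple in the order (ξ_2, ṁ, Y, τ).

(1, 1, -1, -3)

M: e_1·(0) + e_2·(1) + e_3·(1) + e_4·(0) = 0
L: e_1·(-1) + e_2·(0) + e_3·(-1) + e_4·(0) = 0
T: e_1·(2) + e_2·(-1) + e_3·(-2) + e_4·(1) = 0
Solving this homogeneous linear system for the smallest-integer solution (first nonzero entry positive) gives (1, 1, -1, -3).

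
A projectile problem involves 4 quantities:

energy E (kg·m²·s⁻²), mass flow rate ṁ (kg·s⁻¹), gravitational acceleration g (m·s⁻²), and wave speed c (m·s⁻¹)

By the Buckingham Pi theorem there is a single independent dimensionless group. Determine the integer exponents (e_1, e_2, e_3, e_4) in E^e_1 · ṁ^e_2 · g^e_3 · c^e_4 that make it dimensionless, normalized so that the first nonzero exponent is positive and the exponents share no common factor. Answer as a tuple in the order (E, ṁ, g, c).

(1, -1, 1, -3)

M: e_1·(1) + e_2·(1) + e_3·(0) + e_4·(0) = 0
L: e_1·(2) + e_2·(0) + e_3·(1) + e_4·(1) = 0
T: e_1·(-2) + e_2·(-1) + e_3·(-2) + e_4·(-1) = 0
Solving this homogeneous linear system for the smallest-integer solution (first nonzero entry positive) gives (1, -1, 1, -3).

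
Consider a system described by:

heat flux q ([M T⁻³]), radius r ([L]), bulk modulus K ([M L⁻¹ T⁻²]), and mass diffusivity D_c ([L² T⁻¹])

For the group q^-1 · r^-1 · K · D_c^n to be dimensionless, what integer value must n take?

Balance the L exponent: (2)·n from D_c, plus −(0) − (1) + (-1) = -2 from the rest, must sum to zero.
2n − 2 = 0, so n = 1.

1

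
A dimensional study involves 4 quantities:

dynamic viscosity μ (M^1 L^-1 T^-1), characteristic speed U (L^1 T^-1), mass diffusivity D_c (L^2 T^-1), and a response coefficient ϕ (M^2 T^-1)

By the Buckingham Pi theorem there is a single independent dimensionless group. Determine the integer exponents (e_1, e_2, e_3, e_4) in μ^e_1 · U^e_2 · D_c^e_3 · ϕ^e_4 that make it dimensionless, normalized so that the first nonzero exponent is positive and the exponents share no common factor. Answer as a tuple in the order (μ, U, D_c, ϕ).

M: e_1·(1) + e_2·(0) + e_3·(0) + e_4·(2) = 0
L: e_1·(-1) + e_2·(1) + e_3·(2) + e_4·(0) = 0
T: e_1·(-1) + e_2·(-1) + e_3·(-1) + e_4·(-1) = 0
Solving this homogeneous linear system for the smallest-integer solution (first nonzero entry positive) gives (2, -4, 3, -1).

(2, -4, 3, -1)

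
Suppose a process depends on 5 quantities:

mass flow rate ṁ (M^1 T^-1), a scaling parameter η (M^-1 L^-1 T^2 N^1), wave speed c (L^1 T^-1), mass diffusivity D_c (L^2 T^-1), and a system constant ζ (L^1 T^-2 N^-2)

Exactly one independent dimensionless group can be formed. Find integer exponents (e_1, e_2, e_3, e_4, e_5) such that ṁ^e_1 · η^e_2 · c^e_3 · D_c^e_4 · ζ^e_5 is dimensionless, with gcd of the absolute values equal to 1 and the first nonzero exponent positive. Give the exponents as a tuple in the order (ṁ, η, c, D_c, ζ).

M: e_1·(1) + e_2·(-1) + e_3·(0) + e_4·(0) + e_5·(0) = 0
L: e_1·(0) + e_2·(-1) + e_3·(1) + e_4·(2) + e_5·(1) = 0
T: e_1·(-1) + e_2·(2) + e_3·(-1) + e_4·(-1) + e_5·(-2) = 0
N: e_1·(0) + e_2·(1) + e_3·(0) + e_4·(0) + e_5·(-2) = 0
Solving this homogeneous linear system for the smallest-integer solution (first nonzero entry positive) gives (2, 2, -1, 1, 1).

(2, 2, -1, 1, 1)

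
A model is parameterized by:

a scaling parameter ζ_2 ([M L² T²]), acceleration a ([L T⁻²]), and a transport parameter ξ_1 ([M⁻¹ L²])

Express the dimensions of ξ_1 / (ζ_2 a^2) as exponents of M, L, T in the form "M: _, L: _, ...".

M: -2, L: -2, T: 2

Collect each base-dimension exponent across the product:
  M: −(1) − 2·(0) + (-1) = -2
  L: −(2) − 2·(1) + (2) = -2
  T: −(2) − 2·(-2) + (0) = 2
So the dimensions are [M⁻² L⁻² T²].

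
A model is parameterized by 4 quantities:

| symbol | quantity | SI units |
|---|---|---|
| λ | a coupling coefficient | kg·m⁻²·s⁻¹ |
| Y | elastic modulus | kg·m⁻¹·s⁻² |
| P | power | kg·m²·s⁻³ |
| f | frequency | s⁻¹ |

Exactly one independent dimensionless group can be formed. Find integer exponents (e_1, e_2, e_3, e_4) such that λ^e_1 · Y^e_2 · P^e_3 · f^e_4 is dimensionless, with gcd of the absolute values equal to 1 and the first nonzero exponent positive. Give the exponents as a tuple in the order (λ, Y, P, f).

M: e_1·(1) + e_2·(1) + e_3·(1) + e_4·(0) = 0
L: e_1·(-2) + e_2·(-1) + e_3·(2) + e_4·(0) = 0
T: e_1·(-1) + e_2·(-2) + e_3·(-3) + e_4·(-1) = 0
Solving this homogeneous linear system for the smallest-integer solution (first nonzero entry positive) gives (3, -4, 1, 2).

(3, -4, 1, 2)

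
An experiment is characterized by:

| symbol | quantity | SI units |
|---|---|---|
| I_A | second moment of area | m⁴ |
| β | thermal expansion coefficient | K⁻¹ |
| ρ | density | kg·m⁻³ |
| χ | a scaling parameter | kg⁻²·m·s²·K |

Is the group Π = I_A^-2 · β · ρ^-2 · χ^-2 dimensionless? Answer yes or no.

no

Sum the exponent of each base dimension across the product:
  M: −2·[I_A]_M + [β]_M − 2·[ρ]_M − 2·[χ]_M = −2·(0) + (0) − 2·(1) − 2·(-2) = 2
  L: −2·[I_A]_L + [β]_L − 2·[ρ]_L − 2·[χ]_L = −2·(4) + (0) − 2·(-3) − 2·(1) = -4
  T: −2·[I_A]_T + [β]_T − 2·[ρ]_T − 2·[χ]_T = −2·(0) + (0) − 2·(0) − 2·(2) = -4
  Θ: −2·[I_A]_Θ + [β]_Θ − 2·[ρ]_Θ − 2·[χ]_Θ = −2·(0) + (-1) − 2·(0) − 2·(1) = -3
Net dimensions [M² L⁻⁴ T⁻⁴ Θ⁻³] ≠ [1] — not dimensionless.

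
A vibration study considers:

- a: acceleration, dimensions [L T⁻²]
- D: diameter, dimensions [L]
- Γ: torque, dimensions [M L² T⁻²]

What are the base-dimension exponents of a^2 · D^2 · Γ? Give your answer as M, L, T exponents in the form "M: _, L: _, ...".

Collect each base-dimension exponent across the product:
  M: 2·(0) + 2·(0) + (1) = 1
  L: 2·(1) + 2·(1) + (2) = 6
  T: 2·(-2) + 2·(0) + (-2) = -6
So the dimensions are [M L⁶ T⁻⁶].

M: 1, L: 6, T: -6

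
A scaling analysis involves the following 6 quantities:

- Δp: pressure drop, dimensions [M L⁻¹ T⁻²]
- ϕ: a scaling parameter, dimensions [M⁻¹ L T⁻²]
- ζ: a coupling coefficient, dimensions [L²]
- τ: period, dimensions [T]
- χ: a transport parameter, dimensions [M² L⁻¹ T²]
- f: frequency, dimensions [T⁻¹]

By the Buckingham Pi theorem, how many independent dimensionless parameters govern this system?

3

There are 6 variables and 3 base dimensions (M, L, T).
The dimension matrix has rank 3.
Independent dimensionless groups: 6 − 3 = 3.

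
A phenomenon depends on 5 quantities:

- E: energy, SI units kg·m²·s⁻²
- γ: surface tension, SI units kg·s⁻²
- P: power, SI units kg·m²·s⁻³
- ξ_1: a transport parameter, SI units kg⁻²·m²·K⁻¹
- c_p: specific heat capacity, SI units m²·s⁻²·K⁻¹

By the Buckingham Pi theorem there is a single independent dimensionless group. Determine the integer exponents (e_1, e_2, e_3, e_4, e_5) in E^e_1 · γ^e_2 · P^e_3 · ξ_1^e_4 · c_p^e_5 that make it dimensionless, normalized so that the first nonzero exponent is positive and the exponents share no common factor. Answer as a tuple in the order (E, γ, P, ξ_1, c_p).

(2, 2, -2, 1, -1)

M: e_1·(1) + e_2·(1) + e_3·(1) + e_4·(-2) + e_5·(0) = 0
L: e_1·(2) + e_2·(0) + e_3·(2) + e_4·(2) + e_5·(2) = 0
T: e_1·(-2) + e_2·(-2) + e_3·(-3) + e_4·(0) + e_5·(-2) = 0
Θ: e_1·(0) + e_2·(0) + e_3·(0) + e_4·(-1) + e_5·(-1) = 0
Solving this homogeneous linear system for the smallest-integer solution (first nonzero entry positive) gives (2, 2, -2, 1, -1).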